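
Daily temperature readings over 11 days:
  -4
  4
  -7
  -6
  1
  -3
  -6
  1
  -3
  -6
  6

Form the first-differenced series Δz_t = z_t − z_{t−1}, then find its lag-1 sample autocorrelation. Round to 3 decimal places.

-0.368

First differences Δz: 8, -11, 1, 7, -4, -3, 7, -4, -3, 12
Mean of differences = 1.0000
Numerator Σ(Δz_t−Δz̄)(Δz_{t+1}−Δz̄) = -172.0000
Denominator Σ(Δz_t−Δz̄)² = 468.0000
r_1(Δz) = -172.0000 / 468.0000 = -0.368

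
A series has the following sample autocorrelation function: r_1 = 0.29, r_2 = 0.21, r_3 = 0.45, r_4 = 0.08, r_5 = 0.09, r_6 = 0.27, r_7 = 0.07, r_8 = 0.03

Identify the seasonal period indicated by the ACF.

The largest autocorrelation is r_3 = 0.45; the remaining lags stay at or below 0.29. The elevated value at lag 1 (0.29), dropping to 0.21 at lag 2, reflects decaying short-term dependence rather than seasonality.
The dominant spike at lag 3 indicates a seasonal period of 3.

3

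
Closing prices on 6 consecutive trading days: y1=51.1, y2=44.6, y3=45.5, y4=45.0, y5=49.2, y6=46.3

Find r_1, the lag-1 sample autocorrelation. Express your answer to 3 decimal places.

Mean ȳ = (51.1 + 44.6 + 45.5 + 45.0 + 49.2 + 46.3)/6 = 46.9500
Deviations from mean: 4.1500, -2.3500, -1.4500, -1.9500, 2.2500, -0.6500
Σ(y_t−ȳ)(y_{t+1}−ȳ) = (-9.7525) + (3.4075) + (2.8275) + (-4.3875) + (-1.4625) = -9.3675
Denominator Σ(y_t−ȳ)² = 34.1350
r_1 = -9.3675 / 34.1350 = -0.274

-0.274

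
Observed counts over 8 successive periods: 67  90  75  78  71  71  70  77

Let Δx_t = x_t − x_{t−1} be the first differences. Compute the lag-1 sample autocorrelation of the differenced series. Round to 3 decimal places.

-0.462

First differences Δx: 23, -15, 3, -7, 0, -1, 7
Mean of differences = 1.4286
Numerator Σ(Δx_t−Δx̄)(Δx_{t+1}−Δx̄) = -391.4694
Denominator Σ(Δx_t−Δx̄)² = 847.7143
r_1(Δx) = -391.4694 / 847.7143 = -0.462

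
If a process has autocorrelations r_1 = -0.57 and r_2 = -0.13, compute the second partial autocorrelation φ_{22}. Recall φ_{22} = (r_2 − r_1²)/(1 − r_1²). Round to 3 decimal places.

φ_{22} = (r_2 − r_1²) / (1 − r_1²)
r_1² = (-0.57)² = 0.3249
Numerator = -0.13 − 0.3249 = -0.4549; denominator = 1 − 0.3249 = 0.6751
φ_{22} = -0.4549 / 0.6751 = -0.674

-0.674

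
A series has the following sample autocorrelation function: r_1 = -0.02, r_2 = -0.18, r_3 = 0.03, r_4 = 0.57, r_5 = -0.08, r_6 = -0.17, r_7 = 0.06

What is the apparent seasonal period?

The largest autocorrelation is r_4 = 0.57; the remaining lags stay at or below 0.06.
The dominant spike at lag 4 indicates a seasonal period of 4.

4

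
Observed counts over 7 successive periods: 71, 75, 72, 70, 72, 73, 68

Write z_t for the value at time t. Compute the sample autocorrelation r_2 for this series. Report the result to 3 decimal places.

-0.310

Mean z̄ = (71 + 75 + 72 + 70 + 72 + 73 + 68)/7 = 71.5714
Deviations from mean: -0.5714, 3.4286, 0.4286, -1.5714, 0.4286, 1.4286, -3.5714
Numerator Σ_{t=1}^{5}(z_t−z̄)(z_{t+2}−z̄) = -9.2245
Denominator Σ(z_t−z̄)² = 29.7143
r_2 = -9.2245 / 29.7143 = -0.310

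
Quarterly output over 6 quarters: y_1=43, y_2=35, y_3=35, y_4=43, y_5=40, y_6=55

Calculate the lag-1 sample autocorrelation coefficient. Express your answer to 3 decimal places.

Mean ȳ = (43 + 35 + 35 + 43 + 40 + 55)/6 = 41.8333
Deviations from mean: 1.1667, -6.8333, -6.8333, 1.1667, -1.8333, 13.1667
Σ(y_t−ȳ)(y_{t+1}−ȳ) = (-7.9722) + (46.6944) + (-7.9722) + (-2.1389) + (-24.1389) = 4.4722
Denominator Σ(y_t−ȳ)² = 272.8333
r_1 = 4.4722 / 272.8333 = 0.016

0.016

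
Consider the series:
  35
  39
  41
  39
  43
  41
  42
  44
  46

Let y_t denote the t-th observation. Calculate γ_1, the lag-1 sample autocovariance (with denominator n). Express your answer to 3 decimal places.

Mean ȳ = (35 + 39 + 41 + 39 + 43 + 41 + 42 + 44 + 46)/9 = 41.1111
Σ_{t=1}^{8}(y_t−ȳ)(y_{t+1}−ȳ) = 25.7654
γ_1 = 25.7654 / 9 = 2.863

2.863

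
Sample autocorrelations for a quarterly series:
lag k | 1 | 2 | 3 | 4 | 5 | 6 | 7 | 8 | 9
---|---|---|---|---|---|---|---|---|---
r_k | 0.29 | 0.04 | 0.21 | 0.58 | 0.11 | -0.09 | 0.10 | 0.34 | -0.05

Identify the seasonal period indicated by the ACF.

4

The largest autocorrelation is r_4 = 0.58, with a weaker echo at lag 8 (0.34); the remaining lags stay at or below 0.29. The elevated value at lag 1 (0.29), dropping to 0.04 at lag 2, reflects decaying short-term dependence rather than seasonality.
The dominant spike at lag 4 indicates a seasonal period of 4.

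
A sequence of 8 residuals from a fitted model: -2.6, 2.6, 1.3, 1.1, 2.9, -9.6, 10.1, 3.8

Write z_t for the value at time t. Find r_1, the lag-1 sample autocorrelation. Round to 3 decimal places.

-0.436

Mean z̄ = (-2.6 + 2.6 + 1.3 + 1.1 + 2.9 − 9.6 + 10.1 + 3.8)/8 = 1.2000
Deviations from mean: -3.8000, 1.4000, 0.1000, -0.1000, 1.7000, -10.8000, 8.9000, 2.6000
Numerator Σ_{t=1}^{7}(z_t−z̄)(z_{t+1}−z̄) = -96.7000
Denominator Σ(z_t−z̄)² = 221.9200
r_1 = -96.7000 / 221.9200 = -0.436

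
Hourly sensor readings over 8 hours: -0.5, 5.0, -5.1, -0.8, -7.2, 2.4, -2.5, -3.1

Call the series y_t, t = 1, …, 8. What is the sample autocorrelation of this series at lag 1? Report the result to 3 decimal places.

Mean ȳ = (-0.5 + 5.0 − 5.1 − 0.8 − 7.2 + 2.4 − 2.5 − 3.1)/8 = -1.4750
Deviations from mean: 0.9750, 6.4750, -3.6250, 0.6750, -5.7250, 3.8750, -1.0250, -1.6250
Numerator Σ_{t=1}^{7}(y_t−ȳ)(y_{t+1}−ȳ) = -47.9606
Denominator Σ(y_t−ȳ)² = 107.9550
r_1 = -47.9606 / 107.9550 = -0.444

-0.444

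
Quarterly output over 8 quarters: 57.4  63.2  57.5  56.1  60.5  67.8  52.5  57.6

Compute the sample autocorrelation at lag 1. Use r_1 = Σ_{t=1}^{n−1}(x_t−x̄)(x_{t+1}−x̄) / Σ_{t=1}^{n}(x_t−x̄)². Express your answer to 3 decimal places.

-0.312

Mean x̄ = (57.4 + 63.2 + 57.5 + 56.1 + 60.5 + 67.8 + 52.5 + 57.6)/8 = 59.0750
Σ(x_t−x̄)(x_{t+1}−x̄) = (-6.9094) + (-6.4969) + (4.6856) + (-4.2394) + (12.4331) + (-57.3669) + (9.6981) = -48.1956
Denominator Σ(x_t−x̄)² = 154.7150
r_1 = -48.1956 / 154.7150 = -0.312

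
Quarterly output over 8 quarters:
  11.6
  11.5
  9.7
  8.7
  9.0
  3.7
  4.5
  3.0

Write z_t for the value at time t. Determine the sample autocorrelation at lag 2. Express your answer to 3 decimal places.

Mean z̄ = (11.6 + 11.5 + 9.7 + 8.7 + 9.0 + 3.7 + 4.5 + 3.0)/8 = 7.7125
Deviations from mean: 3.8875, 3.7875, 1.9875, 0.9875, 1.2875, -4.0125, -3.2125, -4.7125
Numerator Σ_{t=1}^{6}(z_t−z̄)(z_{t+2}−z̄) = 24.8359
Denominator Σ(z_t−z̄)² = 84.6688
r_2 = 24.8359 / 84.6688 = 0.293

0.293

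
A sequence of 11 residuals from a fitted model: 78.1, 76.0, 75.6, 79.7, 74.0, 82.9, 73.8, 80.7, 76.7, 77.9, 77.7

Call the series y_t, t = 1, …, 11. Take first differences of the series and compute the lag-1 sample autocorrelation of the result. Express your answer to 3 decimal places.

First differences Δy: -2.1, -0.4, 4.1, -5.7, 8.9, -9.1, 6.9, -4.0, 1.2, -0.2
Mean of differences = -0.0400
Numerator Σ(Δy_t−Δȳ)(Δy_{t+1}−Δȳ) = -251.2456
Denominator Σ(Δy_t−Δȳ)² = 280.9640
r_1(Δy) = -251.2456 / 280.9640 = -0.894

-0.894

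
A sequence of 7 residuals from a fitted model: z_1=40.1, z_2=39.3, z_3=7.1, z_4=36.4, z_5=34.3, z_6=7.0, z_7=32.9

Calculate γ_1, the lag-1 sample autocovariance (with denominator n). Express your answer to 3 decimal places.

Mean z̄ = (40.1 + 39.3 + 7.1 + 36.4 + 34.3 + 7.0 + 32.9)/7 = 28.1571
Deviations: 11.9429, 11.1429, -21.0571, 8.2429, 6.1429, -21.1571, 4.7429
Σ_{t=1}^{6}(z_t−z̄)(z_{t+1}−z̄) = -454.8061
γ_1 = -454.8061 / 7 = -64.972

-64.972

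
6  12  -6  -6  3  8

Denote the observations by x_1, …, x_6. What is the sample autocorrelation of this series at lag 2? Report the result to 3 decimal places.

-0.564

Mean x̄ = (6 + 12 − 6 − 6 + 3 + 8)/6 = 2.8333
Deviations from mean: 3.1667, 9.1667, -8.8333, -8.8333, 0.1667, 5.1667
Σ(x_t−x̄)(x_{t+2}−x̄) = (-27.9722) + (-80.9722) + (-1.4722) + (-45.6389) = -156.0556
Denominator Σ(x_t−x̄)² = 276.8333
r_2 = -156.0556 / 276.8333 = -0.564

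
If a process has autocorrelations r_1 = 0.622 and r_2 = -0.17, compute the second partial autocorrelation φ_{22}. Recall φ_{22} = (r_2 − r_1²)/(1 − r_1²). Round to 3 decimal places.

φ_{22} = (r_2 − r_1²) / (1 − r_1²)
r_1² = (0.622)² = 0.386884
Numerator = -0.17 − 0.3869 = -0.5569; denominator = 1 − 0.3869 = 0.6131
φ_{22} = -0.5569 / 0.6131 = -0.908

-0.908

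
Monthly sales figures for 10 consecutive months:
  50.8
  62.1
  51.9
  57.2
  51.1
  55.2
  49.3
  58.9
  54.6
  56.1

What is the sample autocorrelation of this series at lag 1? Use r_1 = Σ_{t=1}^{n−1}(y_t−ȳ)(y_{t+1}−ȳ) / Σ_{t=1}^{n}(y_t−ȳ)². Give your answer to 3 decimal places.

-0.639

Mean ȳ = (50.8 + 62.1 + 51.9 + 57.2 + 51.1 + 55.2 + 49.3 + 58.9 + 54.6 + 56.1)/10 = 54.7200
Numerator Σ_{t=1}^{9}(y_t−ȳ)(y_{t+1}−ȳ) = -93.3744
Denominator Σ(y_t−ȳ)² = 146.0360
r_1 = -93.3744 / 146.0360 = -0.639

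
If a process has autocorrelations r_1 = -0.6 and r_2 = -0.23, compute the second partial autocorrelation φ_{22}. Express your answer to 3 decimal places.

φ_{22} = (r_2 − r_1²) / (1 − r_1²)
r_1² = (-0.6)² = 0.36
Numerator = -0.23 − 0.3600 = -0.5900; denominator = 1 − 0.3600 = 0.6400
φ_{22} = -0.5900 / 0.6400 = -0.922

-0.922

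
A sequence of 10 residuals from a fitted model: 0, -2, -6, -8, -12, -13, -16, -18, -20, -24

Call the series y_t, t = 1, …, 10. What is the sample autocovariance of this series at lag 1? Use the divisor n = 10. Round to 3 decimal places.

Mean ȳ = (0 − 2 − 6 − 8 − 12 − 13 − 16 − 18 − 20 − 24)/10 = -11.9000
Σ_{t=1}^{9}(y_t−ȳ)(y_{t+1}−ȳ) = 375.8900
γ_1 = 375.8900 / 10 = 37.589

37.589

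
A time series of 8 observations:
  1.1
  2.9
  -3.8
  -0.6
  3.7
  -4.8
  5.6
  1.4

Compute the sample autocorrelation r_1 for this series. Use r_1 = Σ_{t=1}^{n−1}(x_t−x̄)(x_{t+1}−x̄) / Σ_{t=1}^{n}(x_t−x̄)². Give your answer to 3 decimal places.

Mean x̄ = (1.1 + 2.9 − 3.8 − 0.6 + 3.7 − 4.8 + 5.6 + 1.4)/8 = 0.6875
Deviations from mean: 0.4125, 2.2125, -4.4875, -1.2875, 3.0125, -5.4875, 4.9125, 0.7125
Σ(x_t−x̄)(x_{t+1}−x̄) = (0.9127) + (-9.9286) + (5.7777) + (-3.8786) + (-16.5311) + (-26.9573) + (3.5002) = -47.1052
Denominator Σ(x_t−x̄)² = 90.6888
r_1 = -47.1052 / 90.6888 = -0.519

-0.519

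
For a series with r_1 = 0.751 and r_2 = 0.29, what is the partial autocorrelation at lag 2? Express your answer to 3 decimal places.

-0.628

φ_{22} = (r_2 − r_1²) / (1 − r_1²)
r_1² = (0.751)² = 0.564001
Numerator = 0.29 − 0.5640 = -0.2740; denominator = 1 − 0.5640 = 0.4360
φ_{22} = -0.2740 / 0.4360 = -0.628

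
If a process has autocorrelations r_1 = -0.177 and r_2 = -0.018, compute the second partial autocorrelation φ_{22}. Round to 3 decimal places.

-0.051

φ_{22} = (r_2 − r_1²) / (1 − r_1²)
r_1² = (-0.177)² = 0.031329
Numerator = -0.018 − 0.0313 = -0.0493; denominator = 1 − 0.0313 = 0.9687
φ_{22} = -0.0493 / 0.9687 = -0.051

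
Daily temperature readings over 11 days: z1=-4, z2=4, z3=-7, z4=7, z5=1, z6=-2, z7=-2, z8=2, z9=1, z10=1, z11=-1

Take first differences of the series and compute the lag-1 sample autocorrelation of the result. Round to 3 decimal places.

-0.698

First differences Δz: 8, -11, 14, -6, -3, 0, 4, -1, 0, -2
Mean of differences = 0.3000
Numerator Σ(Δz_t−Δz̄)(Δz_{t+1}−Δz̄) = -311.1900
Denominator Σ(Δz_t−Δz̄)² = 446.1000
r_1(Δz) = -311.1900 / 446.1000 = -0.698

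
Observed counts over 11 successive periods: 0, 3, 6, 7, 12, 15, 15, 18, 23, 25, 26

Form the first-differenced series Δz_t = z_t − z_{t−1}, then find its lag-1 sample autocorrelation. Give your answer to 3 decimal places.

-0.203

First differences Δz: 3, 3, 1, 5, 3, 0, 3, 5, 2, 1
Mean of differences = 2.6000
Numerator Σ(Δz_t−Δz̄)(Δz_{t+1}−Δz̄) = -4.9600
Denominator Σ(Δz_t−Δz̄)² = 24.4000
r_1(Δz) = -4.9600 / 24.4000 = -0.203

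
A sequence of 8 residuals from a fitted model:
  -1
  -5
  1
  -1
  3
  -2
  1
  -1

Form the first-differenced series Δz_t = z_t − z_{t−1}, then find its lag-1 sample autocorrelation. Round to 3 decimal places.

First differences Δz: -4, 6, -2, 4, -5, 3, -2
Mean of differences = 0.0000
Numerator Σ(Δz_t−Δz̄)(Δz_{t+1}−Δz̄) = -85.0000
Denominator Σ(Δz_t−Δz̄)² = 110.0000
r_1(Δz) = -85.0000 / 110.0000 = -0.773

-0.773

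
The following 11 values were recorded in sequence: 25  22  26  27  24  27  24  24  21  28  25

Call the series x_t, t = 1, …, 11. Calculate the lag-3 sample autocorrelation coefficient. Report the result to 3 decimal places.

Mean x̄ = (25 + 22 + 26 + 27 + 24 + 27 + 24 + 24 + 21 + 28 + 25)/11 = 24.8182
Numerator Σ_{t=1}^{8}(x_t−x̄)(x_{t+3}−x̄) = -6.9174
Denominator Σ(x_t−x̄)² = 45.6364
r_3 = -6.9174 / 45.6364 = -0.152

-0.152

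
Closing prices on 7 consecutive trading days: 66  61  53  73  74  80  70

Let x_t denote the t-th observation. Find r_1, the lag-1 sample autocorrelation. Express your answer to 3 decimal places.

0.349

Mean x̄ = (66 + 61 + 53 + 73 + 74 + 80 + 70)/7 = 68.1429
Deviations from mean: -2.1429, -7.1429, -15.1429, 4.8571, 5.8571, 11.8571, 1.8571
Numerator Σ_{t=1}^{6}(x_t−x̄)(x_{t+1}−x̄) = 169.8367
Denominator Σ(x_t−x̄)² = 486.8571
r_1 = 169.8367 / 486.8571 = 0.349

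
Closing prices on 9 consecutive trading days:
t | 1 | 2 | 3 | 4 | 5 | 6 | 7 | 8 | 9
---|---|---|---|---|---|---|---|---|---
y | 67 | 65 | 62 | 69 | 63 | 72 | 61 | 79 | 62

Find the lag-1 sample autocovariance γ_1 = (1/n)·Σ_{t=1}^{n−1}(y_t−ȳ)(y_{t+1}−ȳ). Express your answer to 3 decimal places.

Mean ȳ = (67 + 65 + 62 + 69 + 63 + 72 + 61 + 79 + 62)/9 = 66.6667
Σ_{t=1}^{8}(y_t−ȳ)(y_{t+1}−ȳ) = -189.4444
γ_1 = -189.4444 / 9 = -21.049

-21.049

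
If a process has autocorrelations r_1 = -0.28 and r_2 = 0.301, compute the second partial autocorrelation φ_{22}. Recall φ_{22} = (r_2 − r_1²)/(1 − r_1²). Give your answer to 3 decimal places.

0.242

φ_{22} = (r_2 − r_1²) / (1 − r_1²)
r_1² = (-0.28)² = 0.0784
Numerator = 0.301 − 0.0784 = 0.2226; denominator = 1 − 0.0784 = 0.9216
φ_{22} = 0.2226 / 0.9216 = 0.242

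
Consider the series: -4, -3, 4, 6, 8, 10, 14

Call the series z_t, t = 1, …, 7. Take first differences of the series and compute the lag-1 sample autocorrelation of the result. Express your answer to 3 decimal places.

First differences Δz: 1, 7, 2, 2, 2, 4
Mean of differences = 3.0000
Numerator Σ(Δz_t−Δz̄)(Δz_{t+1}−Δz̄) = -11.0000
Denominator Σ(Δz_t−Δz̄)² = 24.0000
r_1(Δz) = -11.0000 / 24.0000 = -0.458

-0.458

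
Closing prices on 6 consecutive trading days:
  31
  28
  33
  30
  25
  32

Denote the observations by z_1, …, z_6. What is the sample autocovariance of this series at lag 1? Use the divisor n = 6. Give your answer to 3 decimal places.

Mean z̄ = (31 + 28 + 33 + 30 + 25 + 32)/6 = 29.8333
Deviations: 1.1667, -1.8333, 3.1667, 0.1667, -4.8333, 2.1667
Σ_{t=1}^{5}(z_t−z̄)(z_{t+1}−z̄) = -18.6944
γ_1 = -18.6944 / 6 = -3.116

-3.116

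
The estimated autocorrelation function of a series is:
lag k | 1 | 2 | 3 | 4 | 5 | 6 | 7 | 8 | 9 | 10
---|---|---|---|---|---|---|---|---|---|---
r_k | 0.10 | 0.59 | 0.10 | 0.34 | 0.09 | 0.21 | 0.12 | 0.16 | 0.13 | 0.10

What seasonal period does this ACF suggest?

2

The largest autocorrelation is r_2 = 0.59, with weaker echoes at lags 4 (0.34), 6 (0.21) and 8 (0.16); the remaining lags stay at or below 0.13.
The dominant spike at lag 2 indicates a seasonal period of 2.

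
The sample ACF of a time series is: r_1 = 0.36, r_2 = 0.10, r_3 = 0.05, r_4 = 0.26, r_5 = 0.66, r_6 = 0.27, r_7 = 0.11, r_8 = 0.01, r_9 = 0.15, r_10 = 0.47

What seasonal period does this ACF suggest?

5

The largest autocorrelation is r_5 = 0.66, with a weaker echo at lag 10 (0.47); the remaining lags stay at or below 0.36. The elevated value at lag 1 (0.36), dropping to 0.10 at lag 2, reflects decaying short-term dependence rather than seasonality.
The dominant spike at lag 5 indicates a seasonal period of 5.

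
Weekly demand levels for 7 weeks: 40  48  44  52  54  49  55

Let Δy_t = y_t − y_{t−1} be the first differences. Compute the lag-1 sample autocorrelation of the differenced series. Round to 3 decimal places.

-0.564

First differences Δy: 8, -4, 8, 2, -5, 6
Mean of differences = 2.5000
Numerator Σ(Δy_t−Δȳ)(Δy_{t+1}−Δȳ) = -96.7500
Denominator Σ(Δy_t−Δȳ)² = 171.5000
r_1(Δy) = -96.7500 / 171.5000 = -0.564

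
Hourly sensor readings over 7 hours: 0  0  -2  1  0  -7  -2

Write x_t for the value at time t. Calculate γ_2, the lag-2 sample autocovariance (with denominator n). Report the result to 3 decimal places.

-1.787

Mean x̄ = (0 + 0 − 2 + 1 + 0 − 7 − 2)/7 = -1.4286
Deviations: 1.4286, 1.4286, -0.5714, 2.4286, 1.4286, -5.5714, -0.5714
Σ_{t=1}^{5}(x_t−x̄)(x_{t+2}−x̄) = -12.5102
γ_2 = -12.5102 / 7 = -1.787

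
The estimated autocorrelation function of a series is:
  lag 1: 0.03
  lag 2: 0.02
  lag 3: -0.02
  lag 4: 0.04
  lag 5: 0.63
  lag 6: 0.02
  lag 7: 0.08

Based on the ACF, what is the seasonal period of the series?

The largest autocorrelation is r_5 = 0.63; the remaining lags stay at or below 0.08.
The dominant spike at lag 5 indicates a seasonal period of 5.

5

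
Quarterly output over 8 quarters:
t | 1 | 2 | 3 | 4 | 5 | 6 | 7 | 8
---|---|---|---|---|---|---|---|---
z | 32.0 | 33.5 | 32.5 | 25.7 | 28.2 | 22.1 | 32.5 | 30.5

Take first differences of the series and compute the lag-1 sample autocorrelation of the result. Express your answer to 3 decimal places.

-0.544

First differences Δz: 1.5, -1.0, -6.8, 2.5, -6.1, 10.4, -2.0
Mean of differences = -0.2143
Numerator Σ(Δz_t−Δz̄)(Δz_{t+1}−Δz̄) = -111.4502
Denominator Σ(Δz_t−Δz̄)² = 204.7886
r_1(Δz) = -111.4502 / 204.7886 = -0.544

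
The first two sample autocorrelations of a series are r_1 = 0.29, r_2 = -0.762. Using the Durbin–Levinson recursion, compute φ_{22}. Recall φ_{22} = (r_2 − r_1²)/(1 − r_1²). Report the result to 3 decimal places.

φ_{22} = (r_2 − r_1²) / (1 − r_1²)
r_1² = (0.29)² = 0.0841
Numerator = -0.762 − 0.0841 = -0.8461; denominator = 1 − 0.0841 = 0.9159
φ_{22} = -0.8461 / 0.9159 = -0.924

-0.924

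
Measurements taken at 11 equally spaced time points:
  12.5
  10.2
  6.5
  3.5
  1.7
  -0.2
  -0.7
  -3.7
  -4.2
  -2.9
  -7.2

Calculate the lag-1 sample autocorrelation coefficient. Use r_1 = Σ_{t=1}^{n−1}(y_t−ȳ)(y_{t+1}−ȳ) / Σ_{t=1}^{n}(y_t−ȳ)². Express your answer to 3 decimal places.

0.663

Mean ȳ = (12.5 + 10.2 + 6.5 + 3.5 + 1.7 − 0.2 − 0.7 − 3.7 − 4.2 − 2.9 − 7.2)/11 = 1.4091
Numerator Σ_{t=1}^{10}(y_t−ȳ)(y_{t+1}−ȳ) = 257.1317
Denominator Σ(y_t−ȳ)² = 387.9491
r_1 = 257.1317 / 387.9491 = 0.663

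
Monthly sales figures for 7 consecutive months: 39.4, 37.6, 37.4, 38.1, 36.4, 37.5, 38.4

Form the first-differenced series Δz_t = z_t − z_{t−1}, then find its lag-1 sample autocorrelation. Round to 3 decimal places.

-0.223

First differences Δz: -1.8, -0.2, 0.7, -1.7, 1.1, 0.9
Mean of differences = -0.1667
Numerator Σ(Δz_t−Δz̄)(Δz_{t+1}−Δz̄) = -1.8944
Denominator Σ(Δz_t−Δz̄)² = 8.5133
r_1(Δz) = -1.8944 / 8.5133 = -0.223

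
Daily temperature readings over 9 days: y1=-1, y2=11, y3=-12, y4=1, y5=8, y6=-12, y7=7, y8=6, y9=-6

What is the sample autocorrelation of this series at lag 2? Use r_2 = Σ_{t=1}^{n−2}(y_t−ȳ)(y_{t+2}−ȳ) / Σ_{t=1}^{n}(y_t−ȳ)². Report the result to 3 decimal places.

Mean ȳ = (-1 + 11 − 12 + 1 + 8 − 12 + 7 + 6 − 6)/9 = 0.2222
Σ(y_t−ȳ)(y_{t+2}−ȳ) = (14.9383) + (8.3827) + (-95.0617) + (-9.5062) + (52.7160) + (-70.6173) + (-42.1728) = -141.3210
Denominator Σ(y_t−ȳ)² = 595.5556
r_2 = -141.3210 / 595.5556 = -0.237

-0.237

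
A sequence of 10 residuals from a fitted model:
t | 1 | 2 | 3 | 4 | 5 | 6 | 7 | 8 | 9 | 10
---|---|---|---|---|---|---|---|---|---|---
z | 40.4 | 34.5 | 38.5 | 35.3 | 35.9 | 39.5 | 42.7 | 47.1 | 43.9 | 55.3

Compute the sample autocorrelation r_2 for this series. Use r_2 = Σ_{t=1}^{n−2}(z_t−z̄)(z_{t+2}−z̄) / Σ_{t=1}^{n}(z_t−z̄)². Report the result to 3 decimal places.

Mean z̄ = (40.4 + 34.5 + 38.5 + 35.3 + 35.9 + 39.5 + 42.7 + 47.1 + 43.9 + 55.3)/10 = 41.3100
Numerator Σ_{t=1}^{8}(z_t−z̄)(z_{t+2}−z̄) = 136.1678
Denominator Σ(z_t−z̄)² = 361.6490
r_2 = 136.1678 / 361.6490 = 0.377

0.377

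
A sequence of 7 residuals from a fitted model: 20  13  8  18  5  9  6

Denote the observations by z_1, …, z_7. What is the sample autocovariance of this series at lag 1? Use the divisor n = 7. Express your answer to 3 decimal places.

Mean z̄ = (20 + 13 + 8 + 18 + 5 + 9 + 6)/7 = 11.2857
Deviations: 8.7143, 1.7143, -3.2857, 6.7143, -6.2857, -2.2857, -5.2857
Σ_{t=1}^{6}(z_t−z̄)(z_{t+1}−z̄) = -28.5102
γ_1 = -28.5102 / 7 = -4.073

-4.073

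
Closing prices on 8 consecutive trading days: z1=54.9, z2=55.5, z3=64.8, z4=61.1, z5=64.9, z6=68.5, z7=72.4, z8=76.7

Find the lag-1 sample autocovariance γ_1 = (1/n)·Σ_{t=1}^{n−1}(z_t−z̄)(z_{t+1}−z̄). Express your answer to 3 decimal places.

Mean z̄ = (54.9 + 55.5 + 64.8 + 61.1 + 64.9 + 68.5 + 72.4 + 76.7)/8 = 64.8500
Deviations: -9.9500, -9.3500, -0.0500, -3.7500, 0.0500, 3.6500, 7.5500, 11.8500
Σ_{t=1}^{7}(z_t−z̄)(z_{t+1}−z̄) = 210.7075
γ_1 = 210.7075 / 8 = 26.338

26.338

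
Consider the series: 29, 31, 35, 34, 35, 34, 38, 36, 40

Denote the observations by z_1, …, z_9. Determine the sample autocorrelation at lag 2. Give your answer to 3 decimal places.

Mean z̄ = (29 + 31 + 35 + 34 + 35 + 34 + 38 + 36 + 40)/9 = 34.6667
Numerator Σ_{t=1}^{7}(z_t−z̄)(z_{t+2}−z̄) = 19.1111
Denominator Σ(z_t−z̄)² = 88.0000
r_2 = 19.1111 / 88.0000 = 0.217

0.217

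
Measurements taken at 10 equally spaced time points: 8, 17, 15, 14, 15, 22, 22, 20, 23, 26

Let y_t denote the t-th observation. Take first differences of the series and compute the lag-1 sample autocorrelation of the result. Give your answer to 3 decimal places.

First differences Δy: 9, -2, -1, 1, 7, 0, -2, 3, 3
Mean of differences = 2.0000
Numerator Σ(Δy_t−Δȳ)(Δy_{t+1}−Δȳ) = -23.0000
Denominator Σ(Δy_t−Δȳ)² = 122.0000
r_1(Δy) = -23.0000 / 122.0000 = -0.189

-0.189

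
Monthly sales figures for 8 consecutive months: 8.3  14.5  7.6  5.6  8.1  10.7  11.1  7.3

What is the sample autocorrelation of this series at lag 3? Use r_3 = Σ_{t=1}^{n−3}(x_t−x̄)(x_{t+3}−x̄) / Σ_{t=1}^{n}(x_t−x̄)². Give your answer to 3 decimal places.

-0.181

Mean x̄ = (8.3 + 14.5 + 7.6 + 5.6 + 8.1 + 10.7 + 11.1 + 7.3)/8 = 9.1500
Σ(x_t−x̄)(x_{t+3}−x̄) = (3.0175) + (-5.6175) + (-2.4025) + (-6.9225) + (1.9425) = -9.9825
Denominator Σ(x_t−x̄)² = 55.0800
r_3 = -9.9825 / 55.0800 = -0.181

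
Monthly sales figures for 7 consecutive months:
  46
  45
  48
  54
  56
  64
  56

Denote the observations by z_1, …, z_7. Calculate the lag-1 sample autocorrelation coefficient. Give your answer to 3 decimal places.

Mean z̄ = (46 + 45 + 48 + 54 + 56 + 64 + 56)/7 = 52.7143
Deviations from mean: -6.7143, -7.7143, -4.7143, 1.2857, 3.2857, 11.2857, 3.2857
Σ(z_t−z̄)(z_{t+1}−z̄) = (51.7959) + (36.3673) + (-6.0612) + (4.2245) + (37.0816) + (37.0816) = 160.4898
Denominator Σ(z_t−z̄)² = 277.4286
r_1 = 160.4898 / 277.4286 = 0.578

0.578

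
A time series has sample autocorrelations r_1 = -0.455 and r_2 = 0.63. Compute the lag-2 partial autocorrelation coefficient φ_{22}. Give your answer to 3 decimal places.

0.533

φ_{22} = (r_2 − r_1²) / (1 − r_1²)
r_1² = (-0.455)² = 0.207025
Numerator = 0.63 − 0.2070 = 0.4230; denominator = 1 − 0.2070 = 0.7930
φ_{22} = 0.4230 / 0.7930 = 0.533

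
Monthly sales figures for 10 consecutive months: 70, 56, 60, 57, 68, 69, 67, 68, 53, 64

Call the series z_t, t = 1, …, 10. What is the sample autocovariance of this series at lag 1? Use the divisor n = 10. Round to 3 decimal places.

-2.484

Mean z̄ = (70 + 56 + 60 + 57 + 68 + 69 + 67 + 68 + 53 + 64)/10 = 63.2000
Σ_{t=1}^{9}(z_t−z̄)(z_{t+1}−z̄) = -24.8400
γ_1 = -24.8400 / 10 = -2.484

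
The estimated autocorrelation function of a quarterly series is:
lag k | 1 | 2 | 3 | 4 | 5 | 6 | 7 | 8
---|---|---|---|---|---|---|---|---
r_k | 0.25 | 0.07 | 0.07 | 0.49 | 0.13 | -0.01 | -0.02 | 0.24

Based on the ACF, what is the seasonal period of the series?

The largest autocorrelation is r_4 = 0.49; the remaining lags stay at or below 0.25. The elevated value at lag 1 (0.25), dropping to 0.07 at lag 2, reflects decaying short-term dependence rather than seasonality.
The dominant spike at lag 4 indicates a seasonal period of 4.

4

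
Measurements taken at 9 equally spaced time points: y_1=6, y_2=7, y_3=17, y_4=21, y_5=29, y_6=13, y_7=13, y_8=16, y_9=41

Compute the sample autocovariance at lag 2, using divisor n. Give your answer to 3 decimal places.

Mean ȳ = (6 + 7 + 17 + 21 + 29 + 13 + 13 + 16 + 41)/9 = 18.1111
Σ_{t=1}^{7}(y_t−ȳ)(y_{t+2}−ȳ) = -207.3580
γ_2 = -207.3580 / 9 = -23.040

-23.040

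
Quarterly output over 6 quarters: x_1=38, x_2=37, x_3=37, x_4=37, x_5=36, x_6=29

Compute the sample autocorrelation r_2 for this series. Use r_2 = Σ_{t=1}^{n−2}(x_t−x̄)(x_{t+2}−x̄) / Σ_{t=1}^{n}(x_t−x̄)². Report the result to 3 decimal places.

-0.064

Mean x̄ = (38 + 37 + 37 + 37 + 36 + 29)/6 = 35.6667
Σ(x_t−x̄)(x_{t+2}−x̄) = (3.1111) + (1.7778) + (0.4444) + (-8.8889) = -3.5556
Denominator Σ(x_t−x̄)² = 55.3333
r_2 = -3.5556 / 55.3333 = -0.064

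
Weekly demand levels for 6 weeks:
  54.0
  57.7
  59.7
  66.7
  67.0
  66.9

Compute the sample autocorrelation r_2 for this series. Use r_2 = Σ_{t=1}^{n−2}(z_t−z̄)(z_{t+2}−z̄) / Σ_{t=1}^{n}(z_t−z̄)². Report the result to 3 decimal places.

0.061

Mean z̄ = (54.0 + 57.7 + 59.7 + 66.7 + 67.0 + 66.9)/6 = 62.0000
Numerator Σ_{t=1}^{4}(z_t−z̄)(z_{t+2}−z̄) = 9.7200
Denominator Σ(z_t−z̄)² = 158.8800
r_2 = 9.7200 / 158.8800 = 0.061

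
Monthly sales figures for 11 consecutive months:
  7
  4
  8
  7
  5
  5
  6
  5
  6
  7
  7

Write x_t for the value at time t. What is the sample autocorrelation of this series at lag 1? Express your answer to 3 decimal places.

Mean x̄ = (7 + 4 + 8 + 7 + 5 + 5 + 6 + 5 + 6 + 7 + 7)/11 = 6.0909
Numerator Σ_{t=1}^{10}(x_t−x̄)(x_{t+1}−x̄) = -2.9174
Denominator Σ(x_t−x̄)² = 14.9091
r_1 = -2.9174 / 14.9091 = -0.196

-0.196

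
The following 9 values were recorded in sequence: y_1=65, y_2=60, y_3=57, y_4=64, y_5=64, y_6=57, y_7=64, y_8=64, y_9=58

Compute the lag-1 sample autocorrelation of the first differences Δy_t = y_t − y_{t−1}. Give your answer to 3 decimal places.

-0.248

First differences Δy: -5, -3, 7, 0, -7, 7, 0, -6
Mean of differences = -0.8750
Numerator Σ(Δy_t−Δȳ)(Δy_{t+1}−Δȳ) = -52.2656
Denominator Σ(Δy_t−Δȳ)² = 210.8750
r_1(Δy) = -52.2656 / 210.8750 = -0.248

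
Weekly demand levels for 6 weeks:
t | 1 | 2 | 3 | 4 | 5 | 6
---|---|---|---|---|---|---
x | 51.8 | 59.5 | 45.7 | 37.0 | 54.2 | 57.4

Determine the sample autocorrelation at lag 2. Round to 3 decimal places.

Mean x̄ = (51.8 + 59.5 + 45.7 + 37.0 + 54.2 + 57.4)/6 = 50.9333
Deviations from mean: 0.8667, 8.5667, -5.2333, -13.9333, 3.2667, 6.4667
Numerator Σ_{t=1}^{4}(x_t−x̄)(x_{t+2}−x̄) = -231.0956
Denominator Σ(x_t−x̄)² = 348.1533
r_2 = -231.0956 / 348.1533 = -0.664

-0.664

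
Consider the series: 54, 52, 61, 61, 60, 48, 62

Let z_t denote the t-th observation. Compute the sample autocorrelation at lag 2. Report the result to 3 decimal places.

Mean z̄ = (54 + 52 + 61 + 61 + 60 + 48 + 62)/7 = 56.8571
Deviations from mean: -2.8571, -4.8571, 4.1429, 4.1429, 3.1429, -8.8571, 5.1429
Numerator Σ_{t=1}^{5}(z_t−z̄)(z_{t+2}−z̄) = -39.4694
Denominator Σ(z_t−z̄)² = 180.8571
r_2 = -39.4694 / 180.8571 = -0.218

-0.218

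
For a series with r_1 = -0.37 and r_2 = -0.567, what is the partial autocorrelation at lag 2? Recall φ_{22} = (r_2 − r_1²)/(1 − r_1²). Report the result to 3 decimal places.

φ_{22} = (r_2 − r_1²) / (1 − r_1²)
r_1² = (-0.37)² = 0.1369
Numerator = -0.567 − 0.1369 = -0.7039; denominator = 1 − 0.1369 = 0.8631
φ_{22} = -0.7039 / 0.8631 = -0.816

-0.816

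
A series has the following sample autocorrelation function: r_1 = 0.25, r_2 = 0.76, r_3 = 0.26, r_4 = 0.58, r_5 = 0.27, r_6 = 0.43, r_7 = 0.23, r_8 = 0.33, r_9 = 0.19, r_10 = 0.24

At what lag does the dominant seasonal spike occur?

The largest autocorrelation is r_2 = 0.76, with weaker echoes at lags 4 (0.58), 6 (0.43) and 8 (0.33); the remaining lags stay at or below 0.27.
The dominant spike at lag 2 indicates a seasonal period of 2.

2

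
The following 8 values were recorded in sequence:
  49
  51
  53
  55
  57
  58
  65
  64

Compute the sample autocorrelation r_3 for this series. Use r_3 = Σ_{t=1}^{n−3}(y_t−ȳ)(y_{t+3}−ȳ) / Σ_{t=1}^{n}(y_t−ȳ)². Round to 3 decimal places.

Mean ȳ = (49 + 51 + 53 + 55 + 57 + 58 + 65 + 64)/8 = 56.5000
Σ(y_t−ȳ)(y_{t+3}−ȳ) = (11.2500) + (-2.7500) + (-5.2500) + (-12.7500) + (3.7500) = -5.7500
Denominator Σ(y_t−ȳ)² = 232.0000
r_3 = -5.7500 / 232.0000 = -0.025

-0.025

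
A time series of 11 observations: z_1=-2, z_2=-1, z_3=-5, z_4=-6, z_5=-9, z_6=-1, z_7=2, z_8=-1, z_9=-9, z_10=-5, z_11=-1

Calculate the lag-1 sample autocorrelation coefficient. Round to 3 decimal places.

Mean z̄ = (-2 − 1 − 5 − 6 − 9 − 1 + 2 − 1 − 9 − 5 − 1)/11 = -3.4545
Numerator Σ_{t=1}^{10}(z_t−z̄)(z_{t+1}−z̄) = 22.1570
Denominator Σ(z_t−z̄)² = 128.7273
r_1 = 22.1570 / 128.7273 = 0.172

0.172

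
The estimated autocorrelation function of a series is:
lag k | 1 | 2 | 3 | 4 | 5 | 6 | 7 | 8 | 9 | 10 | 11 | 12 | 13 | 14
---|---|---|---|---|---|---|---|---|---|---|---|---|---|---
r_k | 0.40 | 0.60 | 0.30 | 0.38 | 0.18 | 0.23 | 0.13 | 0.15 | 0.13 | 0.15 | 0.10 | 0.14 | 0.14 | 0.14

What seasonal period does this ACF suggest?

2

The largest autocorrelation is r_2 = 0.60; the remaining lags stay at or below 0.40.
The dominant spike at lag 2 indicates a seasonal period of 2.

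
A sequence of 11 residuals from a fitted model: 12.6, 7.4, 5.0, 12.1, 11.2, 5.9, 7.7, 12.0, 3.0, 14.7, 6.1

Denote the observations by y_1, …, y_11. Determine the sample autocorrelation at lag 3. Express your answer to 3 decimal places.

Mean ȳ = (12.6 + 7.4 + 5.0 + 12.1 + 11.2 + 5.9 + 7.7 + 12.0 + 3.0 + 14.7 + 6.1)/11 = 8.8818
Numerator Σ_{t=1}^{8}(y_t−ȳ)(y_{t+3}−ȳ) = 25.5190
Denominator Σ(y_t−ȳ)² = 143.0164
r_3 = 25.5190 / 143.0164 = 0.178

0.178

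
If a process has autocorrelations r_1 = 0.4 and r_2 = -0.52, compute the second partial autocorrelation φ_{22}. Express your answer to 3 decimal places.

φ_{22} = (r_2 − r_1²) / (1 − r_1²)
r_1² = (0.4)² = 0.16
Numerator = -0.52 − 0.1600 = -0.6800; denominator = 1 − 0.1600 = 0.8400
φ_{22} = -0.6800 / 0.8400 = -0.810

-0.810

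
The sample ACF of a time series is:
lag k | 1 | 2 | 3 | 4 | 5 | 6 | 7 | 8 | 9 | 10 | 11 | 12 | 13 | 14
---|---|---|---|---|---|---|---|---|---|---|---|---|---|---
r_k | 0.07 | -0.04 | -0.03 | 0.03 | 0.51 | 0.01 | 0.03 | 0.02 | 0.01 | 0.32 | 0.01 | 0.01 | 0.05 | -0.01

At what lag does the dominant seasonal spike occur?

5

The largest autocorrelation is r_5 = 0.51, with a weaker echo at lag 10 (0.32); the remaining lags stay at or below 0.07.
The dominant spike at lag 5 indicates a seasonal period of 5.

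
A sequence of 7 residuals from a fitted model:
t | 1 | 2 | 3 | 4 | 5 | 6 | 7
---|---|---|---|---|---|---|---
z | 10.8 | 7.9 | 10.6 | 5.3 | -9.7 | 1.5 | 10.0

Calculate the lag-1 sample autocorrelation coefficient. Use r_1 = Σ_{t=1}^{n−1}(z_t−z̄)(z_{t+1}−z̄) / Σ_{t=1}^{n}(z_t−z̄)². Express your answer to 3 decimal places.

0.202

Mean z̄ = (10.8 + 7.9 + 10.6 + 5.3 − 9.7 + 1.5 + 10.0)/7 = 5.2000
Deviations from mean: 5.6000, 2.7000, 5.4000, 0.1000, -14.9000, -3.7000, 4.8000
Σ(z_t−z̄)(z_{t+1}−z̄) = (15.1200) + (14.5800) + (0.5400) + (-1.4900) + (55.1300) + (-17.7600) = 66.1200
Denominator Σ(z_t−z̄)² = 326.5600
r_1 = 66.1200 / 326.5600 = 0.202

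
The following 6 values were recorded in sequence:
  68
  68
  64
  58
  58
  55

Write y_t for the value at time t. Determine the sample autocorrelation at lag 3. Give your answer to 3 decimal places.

Mean ȳ = (68 + 68 + 64 + 58 + 58 + 55)/6 = 61.8333
Deviations from mean: 6.1667, 6.1667, 2.1667, -3.8333, -3.8333, -6.8333
Σ(y_t−ȳ)(y_{t+3}−ȳ) = (-23.6389) + (-23.6389) + (-14.8056) = -62.0833
Denominator Σ(y_t−ȳ)² = 156.8333
r_3 = -62.0833 / 156.8333 = -0.396

-0.396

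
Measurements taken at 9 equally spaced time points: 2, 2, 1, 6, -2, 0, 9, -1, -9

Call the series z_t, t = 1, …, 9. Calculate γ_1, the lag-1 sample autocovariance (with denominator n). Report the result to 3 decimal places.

-1.569

Mean z̄ = (2 + 2 + 1 + 6 − 2 + 0 + 9 − 1 − 9)/9 = 0.8889
Σ_{t=1}^{8}(z_t−z̄)(z_{t+1}−z̄) = -14.1235
γ_1 = -14.1235 / 9 = -1.569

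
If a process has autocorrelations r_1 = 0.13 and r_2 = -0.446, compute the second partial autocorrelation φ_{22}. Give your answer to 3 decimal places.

φ_{22} = (r_2 − r_1²) / (1 − r_1²)
r_1² = (0.13)² = 0.0169
Numerator = -0.446 − 0.0169 = -0.4629; denominator = 1 − 0.0169 = 0.9831
φ_{22} = -0.4629 / 0.9831 = -0.471

-0.471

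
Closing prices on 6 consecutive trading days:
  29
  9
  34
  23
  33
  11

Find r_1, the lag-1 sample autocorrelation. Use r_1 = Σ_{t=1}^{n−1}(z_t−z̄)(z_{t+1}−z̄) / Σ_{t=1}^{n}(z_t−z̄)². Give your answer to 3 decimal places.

-0.602

Mean z̄ = (29 + 9 + 34 + 23 + 33 + 11)/6 = 23.1667
Σ(z_t−z̄)(z_{t+1}−z̄) = (-82.6389) + (-153.4722) + (-1.8056) + (-1.6389) + (-119.6389) = -359.1944
Denominator Σ(z_t−z̄)² = 596.8333
r_1 = -359.1944 / 596.8333 = -0.602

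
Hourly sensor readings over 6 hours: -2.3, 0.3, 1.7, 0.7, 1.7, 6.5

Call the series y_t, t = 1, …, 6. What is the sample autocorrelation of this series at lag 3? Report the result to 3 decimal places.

Mean ȳ = (-2.3 + 0.3 + 1.7 + 0.7 + 1.7 + 6.5)/6 = 1.4333
Deviations from mean: -3.7333, -1.1333, 0.2667, -0.7333, 0.2667, 5.0667
Σ(y_t−ȳ)(y_{t+3}−ȳ) = (2.7378) + (-0.3022) + (1.3511) = 3.7867
Denominator Σ(y_t−ȳ)² = 41.5733
r_3 = 3.7867 / 41.5733 = 0.091

0.091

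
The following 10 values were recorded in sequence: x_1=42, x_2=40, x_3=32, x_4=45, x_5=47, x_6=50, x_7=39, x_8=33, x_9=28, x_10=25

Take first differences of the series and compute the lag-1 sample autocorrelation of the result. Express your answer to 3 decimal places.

First differences Δx: -2, -8, 13, 2, 3, -11, -6, -5, -3
Mean of differences = -1.8889
Numerator Σ(Δx_t−Δx̄)(Δx_{t+1}−Δx̄) = -4.2346
Denominator Σ(Δx_t−Δx̄)² = 408.8889
r_1(Δx) = -4.2346 / 408.8889 = -0.010

-0.010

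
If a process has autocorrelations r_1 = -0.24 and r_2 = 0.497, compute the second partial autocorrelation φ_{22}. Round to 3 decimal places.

φ_{22} = (r_2 − r_1²) / (1 − r_1²)
r_1² = (-0.24)² = 0.0576
Numerator = 0.497 − 0.0576 = 0.4394; denominator = 1 − 0.0576 = 0.9424
φ_{22} = 0.4394 / 0.9424 = 0.466

0.466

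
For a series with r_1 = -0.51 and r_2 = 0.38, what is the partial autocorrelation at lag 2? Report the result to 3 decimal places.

0.162

φ_{22} = (r_2 − r_1²) / (1 − r_1²)
r_1² = (-0.51)² = 0.2601
Numerator = 0.38 − 0.2601 = 0.1199; denominator = 1 − 0.2601 = 0.7399
φ_{22} = 0.1199 / 0.7399 = 0.162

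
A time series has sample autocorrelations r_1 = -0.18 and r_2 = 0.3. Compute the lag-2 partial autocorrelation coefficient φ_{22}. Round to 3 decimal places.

φ_{22} = (r_2 − r_1²) / (1 − r_1²)
r_1² = (-0.18)² = 0.0324
Numerator = 0.3 − 0.0324 = 0.2676; denominator = 1 − 0.0324 = 0.9676
φ_{22} = 0.2676 / 0.9676 = 0.277

0.277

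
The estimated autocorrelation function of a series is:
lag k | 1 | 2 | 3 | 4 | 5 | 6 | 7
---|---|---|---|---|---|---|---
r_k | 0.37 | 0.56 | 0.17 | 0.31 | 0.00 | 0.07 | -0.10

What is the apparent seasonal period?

2

The largest autocorrelation is r_2 = 0.56; the remaining lags stay at or below 0.37.
The dominant spike at lag 2 indicates a seasonal period of 2.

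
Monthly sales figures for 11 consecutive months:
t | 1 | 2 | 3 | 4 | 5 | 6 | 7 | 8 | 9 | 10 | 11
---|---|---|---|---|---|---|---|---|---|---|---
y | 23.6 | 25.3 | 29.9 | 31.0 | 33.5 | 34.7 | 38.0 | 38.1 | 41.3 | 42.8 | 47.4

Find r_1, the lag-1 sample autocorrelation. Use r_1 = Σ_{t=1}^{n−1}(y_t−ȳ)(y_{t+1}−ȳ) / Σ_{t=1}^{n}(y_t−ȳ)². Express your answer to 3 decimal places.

Mean ȳ = (23.6 + 25.3 + 29.9 + 31.0 + 33.5 + 34.7 + 38.0 + 38.1 + 41.3 + 42.8 + 47.4)/11 = 35.0545
Numerator Σ_{t=1}^{10}(y_t−ȳ)(y_{t+1}−ȳ) = 360.7088
Denominator Σ(y_t−ȳ)² = 541.2673
r_1 = 360.7088 / 541.2673 = 0.666

0.666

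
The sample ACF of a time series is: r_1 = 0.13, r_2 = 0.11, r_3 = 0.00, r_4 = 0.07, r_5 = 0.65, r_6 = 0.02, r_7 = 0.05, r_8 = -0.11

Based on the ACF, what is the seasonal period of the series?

The largest autocorrelation is r_5 = 0.65; the remaining lags stay at or below 0.13.
The dominant spike at lag 5 indicates a seasonal period of 5.

5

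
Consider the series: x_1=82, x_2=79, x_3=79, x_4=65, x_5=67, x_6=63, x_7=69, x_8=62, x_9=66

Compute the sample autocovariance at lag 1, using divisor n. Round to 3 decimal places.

Mean x̄ = (82 + 79 + 79 + 65 + 67 + 63 + 69 + 62 + 66)/9 = 70.2222
Σ_{t=1}^{8}(x_t−x̄)(x_{t+1}−x̄) = 228.2840
γ_1 = 228.2840 / 9 = 25.365

25.365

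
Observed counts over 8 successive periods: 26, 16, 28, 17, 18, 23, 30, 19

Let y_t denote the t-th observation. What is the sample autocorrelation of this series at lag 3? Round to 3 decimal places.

-0.083

Mean ȳ = (26 + 16 + 28 + 17 + 18 + 23 + 30 + 19)/8 = 22.1250
Deviations from mean: 3.8750, -6.1250, 5.8750, -5.1250, -4.1250, 0.8750, 7.8750, -3.1250
Numerator Σ_{t=1}^{5}(y_t−ȳ)(y_{t+3}−ȳ) = -16.9219
Denominator Σ(y_t−ȳ)² = 202.8750
r_3 = -16.9219 / 202.8750 = -0.083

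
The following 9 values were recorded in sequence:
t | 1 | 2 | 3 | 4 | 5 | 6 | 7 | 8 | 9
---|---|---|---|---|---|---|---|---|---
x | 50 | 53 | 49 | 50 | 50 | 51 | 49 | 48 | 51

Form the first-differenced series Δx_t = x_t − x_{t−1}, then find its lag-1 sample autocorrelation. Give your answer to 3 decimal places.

-0.450

First differences Δx: 3, -4, 1, 0, 1, -2, -1, 3
Mean of differences = 0.1250
Numerator Σ(Δx_t−Δx̄)(Δx_{t+1}−Δx̄) = -18.3906
Denominator Σ(Δx_t−Δx̄)² = 40.8750
r_1(Δx) = -18.3906 / 40.8750 = -0.450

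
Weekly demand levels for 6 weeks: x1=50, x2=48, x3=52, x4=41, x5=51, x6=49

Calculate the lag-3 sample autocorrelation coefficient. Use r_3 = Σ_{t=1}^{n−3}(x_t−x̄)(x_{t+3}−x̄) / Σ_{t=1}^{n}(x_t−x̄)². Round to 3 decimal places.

-0.139

Mean x̄ = (50 + 48 + 52 + 41 + 51 + 49)/6 = 48.5000
Numerator Σ_{t=1}^{3}(x_t−x̄)(x_{t+3}−x̄) = -10.7500
Denominator Σ(x_t−x̄)² = 77.5000
r_3 = -10.7500 / 77.5000 = -0.139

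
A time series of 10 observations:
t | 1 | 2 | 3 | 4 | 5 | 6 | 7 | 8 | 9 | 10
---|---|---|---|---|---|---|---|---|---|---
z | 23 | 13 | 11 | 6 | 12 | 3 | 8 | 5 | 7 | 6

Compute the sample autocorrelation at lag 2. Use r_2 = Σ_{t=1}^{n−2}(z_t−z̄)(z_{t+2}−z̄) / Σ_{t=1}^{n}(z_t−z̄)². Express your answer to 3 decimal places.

Mean z̄ = (23 + 13 + 11 + 6 + 12 + 3 + 8 + 5 + 7 + 6)/10 = 9.4000
Numerator Σ_{t=1}^{8}(z_t−z̄)(z_{t+2}−z̄) = 78.2800
Denominator Σ(z_t−z̄)² = 298.4000
r_2 = 78.2800 / 298.4000 = 0.262

0.262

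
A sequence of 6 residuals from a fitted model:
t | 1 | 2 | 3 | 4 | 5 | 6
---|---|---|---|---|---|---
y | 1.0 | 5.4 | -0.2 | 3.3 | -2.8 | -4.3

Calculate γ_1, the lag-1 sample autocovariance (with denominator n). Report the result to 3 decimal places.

Mean ȳ = (1.0 + 5.4 − 0.2 + 3.3 − 2.8 − 4.3)/6 = 0.4000
Σ_{t=1}^{5}(y_t−ȳ)(y_{t+1}−ȳ) = 4.0200
γ_1 = 4.0200 / 6 = 0.670

0.670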